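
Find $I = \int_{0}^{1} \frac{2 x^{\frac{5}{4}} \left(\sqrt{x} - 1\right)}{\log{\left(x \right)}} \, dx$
$- \log{\left(\frac{81}{121} \right)}$

Consider the one-parameter family: let $I(a) = \int_{0}^{1} \frac{2 \left(x^{\frac{7}{4}} - x^{a}\right)}{\log{\left(x \right)}} \, dx$.

Since $\dfrac{\partial}{\partial a}\,x^{a} = x^{a} \ln x$, the $\ln x$ in the denominator cancels and
$$\frac{dI}{da} = \int_{0}^{1} -2 x^{a} \, dx = -2 \left[\frac{x^{a+1}}{a+1}\right]_0^1 = - \frac{2}{a + 1}.$$

Integrating with respect to $a$ gives $I(a) = - \log{\left(\frac{16 \left(a + 1\right)^{2}}{121} \right)} + C$.

At $a = \frac{7}{4}$ the integrand is identically $0$, so $I(\frac{7}{4}) = 0$. The closed form gives $0$, hence $C = 0$.

Setting $a = \frac{5}{4}$:
$$I = - \log{\left(\frac{81}{121} \right)}.$$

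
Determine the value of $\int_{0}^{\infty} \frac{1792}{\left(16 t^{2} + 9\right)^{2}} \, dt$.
$\frac{112 \pi}{27}$

Recall the elementary integral
$$J(a) = \int_{0}^{\infty} \frac{7}{a^{2} + t^{2}} \, dt = \frac{7 \pi}{2 a}.$$

Differentiating under the integral sign with respect to $a$,
$$\frac{dJ}{da} = \int_{0}^{\infty} - \frac{14 a}{\left(a^{2} + t^{2}\right)^{2}} \, dt = - \frac{7 \pi}{2 a^{2}},$$
so $\int_{0}^{\infty} \frac{7}{\left(a^{2} + t^{2}\right)^{2}} \, dt = \frac{7 \pi}{4 a^{3}}$.

Setting $a = \frac{3}{4}$:
$$I = \frac{112 \pi}{27}.$$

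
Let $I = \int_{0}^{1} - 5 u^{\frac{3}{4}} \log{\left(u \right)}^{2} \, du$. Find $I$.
$- \frac{640}{343}$

Start from the elementary integral
$$J(a) = \int_{0}^{1} - 5 u^{a} \, du = - \frac{5}{a + 1}.$$

Differentiating under the integral sign brings down a factor of $\ln u$:
$$\frac{dJ}{da} = \int_{0}^{1} - 5 u^{a} \log{\left(u \right)} \, du = \frac{5}{\left(a + 1\right)^{2}}.$$

Repeating twice in total — each differentiation brings down another $\ln u$ — gives
$$\frac{d^{2}J}{da^{2}} = \int_{0}^{1} - 5 u^{a} \log{\left(u \right)}^{2} \, du = - \frac{10}{\left(a + 1\right)^{3}},$$
and the integrand here is exactly the target integrand, so $I = - \frac{10}{\left(a + 1\right)^{3}}$.

Setting $a = \frac{3}{4}$:
$$I = - \frac{640}{343}.$$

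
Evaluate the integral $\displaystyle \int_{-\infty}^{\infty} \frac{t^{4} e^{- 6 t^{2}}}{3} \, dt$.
$\frac{\sqrt{6} \sqrt{\pi}}{864}$

Begin with the known integral
$$J(a) = \int_{-\infty}^{\infty} \frac{e^{- a t^{2}}}{3} \, dt = \frac{\sqrt{\pi}}{3 \sqrt{a}}.$$

Differentiating under the integral sign brings down a factor of $(-t^2)$:
$$\frac{dJ}{da} = \int_{-\infty}^{\infty} - \frac{t^{2} e^{- a t^{2}}}{3} \, dt = - \frac{\sqrt{\pi}}{6 a^{\frac{3}{2}}}.$$

Repeating twice in total — each differentiation brings down another $(-t^2)$ — gives
$$\frac{d^{2}J}{da^{2}} = \int_{-\infty}^{\infty} \frac{t^{4} e^{- a t^{2}}}{3} \, dt = \frac{\sqrt{\pi}}{4 a^{\frac{5}{2}}},$$
and the integrand here is exactly the target integrand, so $I = \frac{\sqrt{\pi}}{4 a^{\frac{5}{2}}}$.

Setting $a = 6$:
$$I = \frac{\sqrt{6} \sqrt{\pi}}{864}.$$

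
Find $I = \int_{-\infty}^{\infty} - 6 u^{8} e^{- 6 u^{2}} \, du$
$- \frac{35 \sqrt{6} \sqrt{\pi}}{6912}$

Consider the simpler parametrised integral
$$J(a) = \int_{-\infty}^{\infty} - 6 e^{- a u^{2}} \, du = - \frac{6 \sqrt{\pi}}{\sqrt{a}}.$$

Differentiating under the integral sign brings down a factor of $(-u^2)$:
$$\frac{dJ}{da} = \int_{-\infty}^{\infty} 6 u^{2} e^{- a u^{2}} \, du = \frac{3 \sqrt{\pi}}{a^{\frac{3}{2}}}.$$

Repeating $4$ times in total — each differentiation brings down another $(-u^2)$ — gives
$$\frac{d^{4}J}{da^{4}} = \int_{-\infty}^{\infty} - 6 u^{8} e^{- a u^{2}} \, du = - \frac{315 \sqrt{\pi}}{8 a^{\frac{9}{2}}},$$
and the integrand here is exactly the target integrand, so $I = - \frac{315 \sqrt{\pi}}{8 a^{\frac{9}{2}}}$.

Setting $a = 6$:
$$I = - \frac{35 \sqrt{6} \sqrt{\pi}}{6912}.$$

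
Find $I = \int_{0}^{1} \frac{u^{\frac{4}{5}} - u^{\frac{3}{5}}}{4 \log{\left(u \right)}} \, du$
$- \frac{3 \log{\left(2 \right)}}{4} + \frac{\log{\left(3 \right)}}{2}$

Introduce a parameter $a$ in the exponent: let $I(a) = \int_{0}^{1} \frac{u^{\frac{4}{5}} - u^{a}}{4 \log{\left(u \right)}} \, du$.

Since $\dfrac{\partial}{\partial a}\,u^{a} = u^{a} \ln u$, the $\ln u$ in the denominator cancels and
$$\frac{dI}{da} = \int_{0}^{1} - \frac{1}{4} u^{a} \, du = - \frac{1}{4} \left[\frac{u^{a+1}}{a+1}\right]_0^1 = - \frac{1}{4 a + 4}.$$

Integrating with respect to $a$ gives $I(a) = - \frac{\log{\left(a + 1 \right)}}{4} - \frac{\log{\left(5 \right)}}{4} + \frac{\log{\left(3 \right)}}{2} + C$.

At $a = \frac{4}{5}$ the integrand is identically $0$, so $I(\frac{4}{5}) = 0$. The closed form gives $0$, hence $C = 0$.

Setting $a = \frac{3}{5}$:
$$I = - \frac{3 \log{\left(2 \right)}}{4} + \frac{\log{\left(3 \right)}}{2}.$$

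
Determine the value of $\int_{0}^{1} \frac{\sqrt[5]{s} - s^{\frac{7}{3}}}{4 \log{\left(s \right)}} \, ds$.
$\log{\left(\frac{\sqrt{15}}{5} \right)}$

Introduce a parameter $a$ in the exponent: let $I(a) = \int_{0}^{1} \frac{- s^{\frac{7}{3}} + s^{a}}{4 \log{\left(s \right)}} \, ds$.

Since $\dfrac{\partial}{\partial a}\,s^{a} = s^{a} \ln s$, the $\ln s$ in the denominator cancels and
$$\frac{dI}{da} = \int_{0}^{1} \frac{1}{4} s^{a} \, ds = \frac{1}{4} \left[\frac{s^{a+1}}{a+1}\right]_0^1 = \frac{1}{4 \left(a + 1\right)}.$$

Integrating with respect to $a$ gives $I(a) = \frac{\log{\left(a + 1 \right)}}{4} - \frac{\log{\left(10 \right)}}{4} + \frac{\log{\left(3 \right)}}{4} + C$.

At $a = \frac{7}{3}$ the integrand is identically $0$, so $I(\frac{7}{3}) = 0$. The closed form gives $0$, hence $C = 0$.

Setting $a = \frac{1}{5}$:
$$I = \log{\left(\frac{\sqrt{15}}{5} \right)}.$$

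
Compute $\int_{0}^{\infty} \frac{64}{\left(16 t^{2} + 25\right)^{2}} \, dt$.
$\frac{4 \pi}{125}$

Start from the standard arctangent integral
$$J(a) = \int_{0}^{\infty} \frac{1}{4 \left(a^{2} + t^{2}\right)} \, dt = \frac{\pi}{8 a}.$$

Differentiating under the integral sign with respect to $a$,
$$\frac{dJ}{da} = \int_{0}^{\infty} - \frac{a}{2 \left(a^{2} + t^{2}\right)^{2}} \, dt = - \frac{\pi}{8 a^{2}},$$
so $\int_{0}^{\infty} \frac{1}{4 \left(a^{2} + t^{2}\right)^{2}} \, dt = \frac{\pi}{16 a^{3}}$.

Setting $a = \frac{5}{4}$:
$$I = \frac{4 \pi}{125}.$$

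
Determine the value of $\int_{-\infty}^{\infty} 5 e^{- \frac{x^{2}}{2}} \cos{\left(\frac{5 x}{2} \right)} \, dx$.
$\frac{5 \sqrt{2} \sqrt{\pi}}{e^{\frac{25}{8}}}$

Let $b$ denote the cosine frequency and define $I(b) = \int_{-\infty}^{\infty} 5 e^{- \frac{x^{2}}{2}} \cos{\left(b x \right)} \, dx$.

Differentiating under the integral sign,
$$I'(b) = \int_{-\infty}^{\infty} - 5 x e^{- \frac{x^{2}}{2}} \sin{\left(b x \right)} \, dx.$$

Integrate $\int_{-\infty}^{\infty} x \sin(b x)\, e^{- \frac{x^{2}}{2}}\, dx$ by parts with $u = \sin(b x)$ and $dv = x\, e^{- \frac{x^{2}}{2}}\, dx$, giving $v = - e^{- \frac{x^{2}}{2}}$. The boundary term vanishes and
$$\int_{-\infty}^{\infty} x \sin(b x)\, e^{- \frac{x^{2}}{2}}\, dx = b \int_{-\infty}^{\infty} \cos(b x)\, e^{- \frac{x^{2}}{2}}\, dx,$$
so $I'(b) = - b\, I(b)$.

This is a separable first-order ODE; solving with the initial condition $I(0) = \int_{-\infty}^{\infty} 5 e^{- \frac{x^{2}}{2}}\,dx = 5 \sqrt{2} \sqrt{\pi}$ gives
$$I(b) = 5 \sqrt{2} \sqrt{\pi} e^{- \frac{b^{2}}{2}}.$$

Setting $b = \frac{5}{2}$:
$$I = \frac{5 \sqrt{2} \sqrt{\pi}}{e^{\frac{25}{8}}}.$$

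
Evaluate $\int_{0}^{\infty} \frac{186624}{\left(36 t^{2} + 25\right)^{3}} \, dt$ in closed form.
$\frac{5832 \pi}{3125}$

Start from the standard arctangent integral
$$J(a) = \int_{0}^{\infty} \frac{4}{a^{2} + t^{2}} \, dt = \frac{2 \pi}{a}.$$

Differentiating under the integral sign with respect to $a$,
$$\frac{dJ}{da} = \int_{0}^{\infty} - \frac{8 a}{\left(a^{2} + t^{2}\right)^{2}} \, dt = - \frac{2 \pi}{a^{2}},$$
so $\int_{0}^{\infty} \frac{4}{\left(a^{2} + t^{2}\right)^{2}} \, dt = \frac{\pi}{a^{3}}$.

Repeating — each differentiation of $1/(t^2+a^2)^j$ produces $-2ja/(t^2+a^2)^{j+1}$ — and dividing through by $-2ja$ at each step yields, after $2$ differentiations in total,
$$\int_{0}^{\infty} \frac{4}{\left(a^{2} + t^{2}\right)^{3}} \, dt = \frac{3 \pi}{4 a^{5}}.$$

Setting $a = \frac{5}{6}$:
$$I = \frac{5832 \pi}{3125}.$$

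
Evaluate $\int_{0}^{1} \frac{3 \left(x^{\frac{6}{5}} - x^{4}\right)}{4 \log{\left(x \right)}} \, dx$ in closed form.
$- \frac{3 \log{\left(5 \right)}}{2} + \frac{3 \log{\left(11 \right)}}{4}$

Introduce a parameter $a$ in the exponent: let $I(a) = \int_{0}^{1} \frac{3 \left(x^{\frac{6}{5}} - x^{a}\right)}{4 \log{\left(x \right)}} \, dx$.

Since $\dfrac{\partial}{\partial a}\,x^{a} = x^{a} \ln x$, the $\ln x$ in the denominator cancels and
$$\frac{dI}{da} = \int_{0}^{1} - \frac{3}{4} x^{a} \, dx = - \frac{3}{4} \left[\frac{x^{a+1}}{a+1}\right]_0^1 = - \frac{3}{4 a + 4}.$$

Integrating with respect to $a$ gives $I(a) = - \frac{3 \log{\left(a + 1 \right)}}{4} - \frac{3 \log{\left(5 \right)}}{4} + \frac{3 \log{\left(11 \right)}}{4} + C$.

At $a = \frac{6}{5}$ the integrand is identically $0$, so $I(\frac{6}{5}) = 0$. The closed form gives $0$, hence $C = 0$.

Setting $a = 4$:
$$I = - \frac{3 \log{\left(5 \right)}}{2} + \frac{3 \log{\left(11 \right)}}{4}.$$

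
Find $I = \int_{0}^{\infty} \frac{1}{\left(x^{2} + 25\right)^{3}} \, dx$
$\frac{3 \pi}{50000}$

Begin with the known result
$$J(a) = \int_{0}^{\infty} \frac{1}{a^{2} + x^{2}} \, dx = \frac{\pi}{2 a}.$$

Differentiating under the integral sign with respect to $a$,
$$\frac{dJ}{da} = \int_{0}^{\infty} - \frac{2 a}{\left(a^{2} + x^{2}\right)^{2}} \, dx = - \frac{\pi}{2 a^{2}},$$
so $\int_{0}^{\infty} \frac{1}{\left(a^{2} + x^{2}\right)^{2}} \, dx = \frac{\pi}{4 a^{3}}$.

Repeating — each differentiation of $1/(x^2+a^2)^j$ produces $-2ja/(x^2+a^2)^{j+1}$ — and dividing through by $-2ja$ at each step yields, after $2$ differentiations in total,
$$\int_{0}^{\infty} \frac{1}{\left(a^{2} + x^{2}\right)^{3}} \, dx = \frac{3 \pi}{16 a^{5}}.$$

Setting $a = 5$:
$$I = \frac{3 \pi}{50000}.$$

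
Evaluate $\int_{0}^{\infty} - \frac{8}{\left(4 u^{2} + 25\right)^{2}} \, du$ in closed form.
$- \frac{\pi}{125}$

Begin with the known result
$$J(a) = \int_{0}^{\infty} - \frac{1}{2 \left(a^{2} + u^{2}\right)} \, du = - \frac{\pi}{4 a}.$$

Differentiating under the integral sign with respect to $a$,
$$\frac{dJ}{da} = \int_{0}^{\infty} \frac{a}{\left(a^{2} + u^{2}\right)^{2}} \, du = \frac{\pi}{4 a^{2}},$$
so $\int_{0}^{\infty} - \frac{1}{2 \left(a^{2} + u^{2}\right)^{2}} \, du = - \frac{\pi}{8 a^{3}}$.

Setting $a = \frac{5}{2}$:
$$I = - \frac{\pi}{125}.$$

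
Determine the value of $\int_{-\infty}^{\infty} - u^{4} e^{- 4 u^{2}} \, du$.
$- \frac{3 \sqrt{\pi}}{128}$

Start from the elementary integral
$$J(a) = \int_{-\infty}^{\infty} - e^{- a u^{2}} \, du = - \frac{\sqrt{\pi}}{\sqrt{a}}.$$

Differentiating under the integral sign brings down a factor of $(-u^2)$:
$$\frac{dJ}{da} = \int_{-\infty}^{\infty} u^{2} e^{- a u^{2}} \, du = \frac{\sqrt{\pi}}{2 a^{\frac{3}{2}}}.$$

Repeating twice in total — each differentiation brings down another $(-u^2)$ — gives
$$\frac{d^{2}J}{da^{2}} = \int_{-\infty}^{\infty} - u^{4} e^{- a u^{2}} \, du = - \frac{3 \sqrt{\pi}}{4 a^{\frac{5}{2}}},$$
and the integrand here is exactly the target integrand, so $I = - \frac{3 \sqrt{\pi}}{4 a^{\frac{5}{2}}}$.

Setting $a = 4$:
$$I = - \frac{3 \sqrt{\pi}}{128}.$$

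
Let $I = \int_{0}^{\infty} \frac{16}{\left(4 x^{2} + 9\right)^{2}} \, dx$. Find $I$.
$\frac{2 \pi}{27}$

Start from the standard arctangent integral
$$J(a) = \int_{0}^{\infty} \frac{1}{a^{2} + x^{2}} \, dx = \frac{\pi}{2 a}.$$

Differentiating under the integral sign with respect to $a$,
$$\frac{dJ}{da} = \int_{0}^{\infty} - \frac{2 a}{\left(a^{2} + x^{2}\right)^{2}} \, dx = - \frac{\pi}{2 a^{2}},$$
so $\int_{0}^{\infty} \frac{1}{\left(a^{2} + x^{2}\right)^{2}} \, dx = \frac{\pi}{4 a^{3}}$.

Setting $a = \frac{3}{2}$:
$$I = \frac{2 \pi}{27}.$$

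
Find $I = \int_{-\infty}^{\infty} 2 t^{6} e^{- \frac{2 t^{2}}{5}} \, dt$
$\frac{1875 \sqrt{10} \sqrt{\pi}}{64}$

Begin with the known integral
$$J(a) = \int_{-\infty}^{\infty} 2 e^{- a t^{2}} \, dt = \frac{2 \sqrt{\pi}}{\sqrt{a}}.$$

Differentiating under the integral sign brings down a factor of $(-t^2)$:
$$\frac{dJ}{da} = \int_{-\infty}^{\infty} - 2 t^{2} e^{- a t^{2}} \, dt = - \frac{\sqrt{\pi}}{a^{\frac{3}{2}}}.$$

Repeating $3$ times in total — each differentiation brings down another $(-t^2)$ — gives
$$\frac{d^{3}J}{da^{3}} = \int_{-\infty}^{\infty} - 2 t^{6} e^{- a t^{2}} \, dt = - \frac{15 \sqrt{\pi}}{4 a^{\frac{7}{2}}},$$
and the integrand here is $(-1)^{3}$ times the target integrand, so $I = (-1)^{3}\,\frac{d^{3}J}{da^{3}} = \frac{15 \sqrt{\pi}}{4 a^{\frac{7}{2}}}$.

Setting $a = \frac{2}{5}$:
$$I = \frac{1875 \sqrt{10} \sqrt{\pi}}{64}.$$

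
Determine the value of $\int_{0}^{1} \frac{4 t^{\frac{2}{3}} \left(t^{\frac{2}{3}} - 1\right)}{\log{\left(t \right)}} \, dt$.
$- \log{\left(\frac{625}{2401} \right)}$

Replace the exponent $\frac{2}{3}$ by a parameter $a$: let $I(a) = \int_{0}^{1} \frac{4 \left(t^{\frac{4}{3}} - t^{a}\right)}{\log{\left(t \right)}} \, dt$.

Since $\dfrac{\partial}{\partial a}\,t^{a} = t^{a} \ln t$, the $\ln t$ in the denominator cancels and
$$\frac{dI}{da} = \int_{0}^{1} -4 t^{a} \, dt = -4 \left[\frac{t^{a+1}}{a+1}\right]_0^1 = - \frac{4}{a + 1}.$$

Integrating with respect to $a$ gives $I(a) = - \log{\left(\frac{81 \left(a + 1\right)^{4}}{2401} \right)} + C$.

At $a = \frac{4}{3}$ the integrand is identically $0$, so $I(\frac{4}{3}) = 0$. The closed form gives $0$, hence $C = 0$.

Setting $a = \frac{2}{3}$:
$$I = - \log{\left(\frac{625}{2401} \right)}.$$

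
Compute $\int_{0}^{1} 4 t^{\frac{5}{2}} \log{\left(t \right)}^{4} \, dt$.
$\frac{3072}{16807}$

Consider the simpler parametrised integral
$$J(a) = \int_{0}^{1} 4 t^{a} \, dt = \frac{4}{a + 1}.$$

Differentiating under the integral sign brings down a factor of $\ln t$:
$$\frac{dJ}{da} = \int_{0}^{1} 4 t^{a} \log{\left(t \right)} \, dt = - \frac{4}{\left(a + 1\right)^{2}}.$$

Repeating $4$ times in total — each differentiation brings down another $\ln t$ — gives
$$\frac{d^{4}J}{da^{4}} = \int_{0}^{1} 4 t^{a} \log{\left(t \right)}^{4} \, dt = \frac{96}{\left(a + 1\right)^{5}},$$
and the integrand here is exactly the target integrand, so $I = \frac{96}{\left(a + 1\right)^{5}}$.

Setting $a = \frac{5}{2}$:
$$I = \frac{3072}{16807}.$$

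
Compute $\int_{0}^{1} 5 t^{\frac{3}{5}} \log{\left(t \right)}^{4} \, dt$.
$\frac{46875}{4096}$

Start from the elementary integral
$$J(a) = \int_{0}^{1} 5 t^{a} \, dt = \frac{5}{a + 1}.$$

Differentiating under the integral sign brings down a factor of $\ln t$:
$$\frac{dJ}{da} = \int_{0}^{1} 5 t^{a} \log{\left(t \right)} \, dt = - \frac{5}{\left(a + 1\right)^{2}}.$$

Repeating $4$ times in total — each differentiation brings down another $\ln t$ — gives
$$\frac{d^{4}J}{da^{4}} = \int_{0}^{1} 5 t^{a} \log{\left(t \right)}^{4} \, dt = \frac{120}{\left(a + 1\right)^{5}},$$
and the integrand here is exactly the target integrand, so $I = \frac{120}{\left(a + 1\right)^{5}}$.

Setting $a = \frac{3}{5}$:
$$I = \frac{46875}{4096}.$$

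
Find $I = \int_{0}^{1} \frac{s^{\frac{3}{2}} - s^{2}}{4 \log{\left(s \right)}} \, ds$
$- \frac{\log{\left(6 \right)}}{4} + \frac{\log{\left(5 \right)}}{4}$

Consider the one-parameter family: let $I(a) = \int_{0}^{1} \frac{- s^{2} + s^{a}}{4 \log{\left(s \right)}} \, ds$.

Since $\dfrac{\partial}{\partial a}\,s^{a} = s^{a} \ln s$, the $\ln s$ in the denominator cancels and
$$\frac{dI}{da} = \int_{0}^{1} \frac{1}{4} s^{a} \, ds = \frac{1}{4} \left[\frac{s^{a+1}}{a+1}\right]_0^1 = \frac{1}{4 \left(a + 1\right)}.$$

Integrating with respect to $a$ gives $I(a) = \frac{\log{\left(a + 1 \right)}}{4} - \frac{\log{\left(3 \right)}}{4} + C$.

At $a = 2$ the integrand is identically $0$, so $I(2) = 0$. The closed form gives $0$, hence $C = 0$.

Setting $a = \frac{3}{2}$:
$$I = - \frac{\log{\left(6 \right)}}{4} + \frac{\log{\left(5 \right)}}{4}.$$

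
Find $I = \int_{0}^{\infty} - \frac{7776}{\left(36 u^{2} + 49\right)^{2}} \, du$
$- \frac{324 \pi}{343}$

Recall the elementary integral
$$J(a) = \int_{0}^{\infty} - \frac{6}{a^{2} + u^{2}} \, du = - \frac{3 \pi}{a}.$$

Differentiating under the integral sign with respect to $a$,
$$\frac{dJ}{da} = \int_{0}^{\infty} \frac{12 a}{\left(a^{2} + u^{2}\right)^{2}} \, du = \frac{3 \pi}{a^{2}},$$
so $\int_{0}^{\infty} - \frac{6}{\left(a^{2} + u^{2}\right)^{2}} \, du = - \frac{3 \pi}{2 a^{3}}$.

Setting $a = \frac{7}{6}$:
$$I = - \frac{324 \pi}{343}.$$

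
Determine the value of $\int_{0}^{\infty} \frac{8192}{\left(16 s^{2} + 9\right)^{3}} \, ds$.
$\frac{128 \pi}{81}$

Recall the elementary integral
$$J(a) = \int_{0}^{\infty} \frac{2}{a^{2} + s^{2}} \, ds = \frac{\pi}{a}.$$

Differentiating under the integral sign with respect to $a$,
$$\frac{dJ}{da} = \int_{0}^{\infty} - \frac{4 a}{\left(a^{2} + s^{2}\right)^{2}} \, ds = - \frac{\pi}{a^{2}},$$
so $\int_{0}^{\infty} \frac{2}{\left(a^{2} + s^{2}\right)^{2}} \, ds = \frac{\pi}{2 a^{3}}$.

Repeating — each differentiation of $1/(s^2+a^2)^j$ produces $-2ja/(s^2+a^2)^{j+1}$ — and dividing through by $-2ja$ at each step yields, after $2$ differentiations in total,
$$\int_{0}^{\infty} \frac{2}{\left(a^{2} + s^{2}\right)^{3}} \, ds = \frac{3 \pi}{8 a^{5}}.$$

Setting $a = \frac{3}{4}$:
$$I = \frac{128 \pi}{81}.$$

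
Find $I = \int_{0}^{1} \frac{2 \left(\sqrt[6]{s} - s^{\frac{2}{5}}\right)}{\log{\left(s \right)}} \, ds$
$\log{\left(\frac{25}{36} \right)}$

Introduce a parameter $a$ in the exponent: let $I(a) = \int_{0}^{1} \frac{2 \left(- s^{\frac{2}{5}} + s^{a}\right)}{\log{\left(s \right)}} \, ds$.

Since $\dfrac{\partial}{\partial a}\,s^{a} = s^{a} \ln s$, the $\ln s$ in the denominator cancels and
$$\frac{dI}{da} = \int_{0}^{1} 2 s^{a} \, ds = 2 \left[\frac{s^{a+1}}{a+1}\right]_0^1 = \frac{2}{a + 1}.$$

Integrating with respect to $a$ gives $I(a) = \log{\left(\frac{25 \left(a + 1\right)^{2}}{49} \right)} + C$.

At $a = \frac{2}{5}$ the integrand is identically $0$, so $I(\frac{2}{5}) = 0$. The closed form gives $0$, hence $C = 0$.

Setting $a = \frac{1}{6}$:
$$I = \log{\left(\frac{25}{36} \right)}.$$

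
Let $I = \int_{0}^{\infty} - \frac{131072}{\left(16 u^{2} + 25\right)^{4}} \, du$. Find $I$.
$- \frac{1024 \pi}{15625}$

Start from the standard arctangent integral
$$J(a) = \int_{0}^{\infty} - \frac{2}{a^{2} + u^{2}} \, du = - \frac{\pi}{a}.$$

Differentiating under the integral sign with respect to $a$,
$$\frac{dJ}{da} = \int_{0}^{\infty} \frac{4 a}{\left(a^{2} + u^{2}\right)^{2}} \, du = \frac{\pi}{a^{2}},$$
so $\int_{0}^{\infty} - \frac{2}{\left(a^{2} + u^{2}\right)^{2}} \, du = - \frac{\pi}{2 a^{3}}$.

Repeating — each differentiation of $1/(u^2+a^2)^j$ produces $-2ja/(u^2+a^2)^{j+1}$ — and dividing through by $-2ja$ at each step yields, after $3$ differentiations in total,
$$\int_{0}^{\infty} - \frac{2}{\left(a^{2} + u^{2}\right)^{4}} \, du = - \frac{5 \pi}{16 a^{7}}.$$

Setting $a = \frac{5}{4}$:
$$I = - \frac{1024 \pi}{15625}.$$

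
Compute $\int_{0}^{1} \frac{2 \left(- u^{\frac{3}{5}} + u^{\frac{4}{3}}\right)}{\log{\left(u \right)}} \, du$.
$\log{\left(\frac{1225}{576} \right)}$

Replace the exponent $\frac{4}{3}$ by a parameter $a$: let $I(a) = \int_{0}^{1} \frac{2 \left(- u^{\frac{3}{5}} + u^{a}\right)}{\log{\left(u \right)}} \, du$.

Since $\dfrac{\partial}{\partial a}\,u^{a} = u^{a} \ln u$, the $\ln u$ in the denominator cancels and
$$\frac{dI}{da} = \int_{0}^{1} 2 u^{a} \, du = 2 \left[\frac{u^{a+1}}{a+1}\right]_0^1 = \frac{2}{a + 1}.$$

Integrating with respect to $a$ gives $I(a) = \log{\left(\frac{25 \left(a + 1\right)^{2}}{64} \right)} + C$.

At $a = \frac{3}{5}$ the integrand is identically $0$, so $I(\frac{3}{5}) = 0$. The closed form gives $0$, hence $C = 0$.

Setting $a = \frac{4}{3}$:
$$I = \log{\left(\frac{1225}{576} \right)}.$$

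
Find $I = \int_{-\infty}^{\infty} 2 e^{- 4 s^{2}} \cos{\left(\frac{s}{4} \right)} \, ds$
$\frac{\sqrt{\pi}}{e^{\frac{1}{256}}}$

Let $b$ denote the cosine frequency and define $I(b) = \int_{-\infty}^{\infty} 2 e^{- 4 s^{2}} \cos{\left(b s \right)} \, ds$.

Differentiating under the integral sign,
$$I'(b) = \int_{-\infty}^{\infty} - 2 s e^{- 4 s^{2}} \sin{\left(b s \right)} \, ds.$$

Integrate $\int_{-\infty}^{\infty} s \sin(b s)\, e^{- 4 s^{2}}\, ds$ by parts with $u = \sin(b s)$ and $dv = s\, e^{- 4 s^{2}}\, ds$, giving $v = - \frac{e^{- 4 s^{2}}}{8}$. The boundary term vanishes and
$$\int_{-\infty}^{\infty} s \sin(b s)\, e^{- 4 s^{2}}\, ds = \frac{b}{8} \int_{-\infty}^{\infty} \cos(b s)\, e^{- 4 s^{2}}\, ds,$$
so $I'(b) = - \frac{b}{8}\, I(b)$.

This is a separable first-order ODE; solving with the initial condition $I(0) = \int_{-\infty}^{\infty} 2 e^{- 4 s^{2}}\,ds = \sqrt{\pi}$ gives
$$I(b) = \sqrt{\pi} e^{- \frac{b^{2}}{16}}.$$

Setting $b = \frac{1}{4}$:
$$I = \frac{\sqrt{\pi}}{e^{\frac{1}{256}}}.$$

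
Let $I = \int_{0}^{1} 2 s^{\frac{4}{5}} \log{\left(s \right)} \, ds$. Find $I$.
$- \frac{50}{81}$

Consider the simpler parametrised integral
$$J(a) = \int_{0}^{1} 2 s^{a} \, ds = \frac{2}{a + 1}.$$

Differentiating under the integral sign brings down a factor of $\ln s$:
$$\frac{dJ}{da} = \int_{0}^{1} 2 s^{a} \log{\left(s \right)} \, ds = - \frac{2}{\left(a + 1\right)^{2}}.$$

The integral on the left is $I$, so $I = - \frac{2}{\left(a + 1\right)^{2}}$.

Setting $a = \frac{4}{5}$:
$$I = - \frac{50}{81}.$$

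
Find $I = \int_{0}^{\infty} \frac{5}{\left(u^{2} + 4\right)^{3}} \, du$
$\frac{15 \pi}{512}$

Start from the standard arctangent integral
$$J(a) = \int_{0}^{\infty} \frac{5}{a^{2} + u^{2}} \, du = \frac{5 \pi}{2 a}.$$

Differentiating under the integral sign with respect to $a$,
$$\frac{dJ}{da} = \int_{0}^{\infty} - \frac{10 a}{\left(a^{2} + u^{2}\right)^{2}} \, du = - \frac{5 \pi}{2 a^{2}},$$
so $\int_{0}^{\infty} \frac{5}{\left(a^{2} + u^{2}\right)^{2}} \, du = \frac{5 \pi}{4 a^{3}}$.

Repeating — each differentiation of $1/(u^2+a^2)^j$ produces $-2ja/(u^2+a^2)^{j+1}$ — and dividing through by $-2ja$ at each step yields, after $2$ differentiations in total,
$$\int_{0}^{\infty} \frac{5}{\left(a^{2} + u^{2}\right)^{3}} \, du = \frac{15 \pi}{16 a^{5}}.$$

Setting $a = 2$:
$$I = \frac{15 \pi}{512}.$$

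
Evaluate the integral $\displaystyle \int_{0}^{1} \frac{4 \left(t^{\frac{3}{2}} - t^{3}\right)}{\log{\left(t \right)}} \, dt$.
$- \log{\left(\frac{4096}{625} \right)}$

Consider the one-parameter family: let $I(a) = \int_{0}^{1} \frac{4 \left(t^{\frac{3}{2}} - t^{a}\right)}{\log{\left(t \right)}} \, dt$.

Since $\dfrac{\partial}{\partial a}\,t^{a} = t^{a} \ln t$, the $\ln t$ in the denominator cancels and
$$\frac{dI}{da} = \int_{0}^{1} -4 t^{a} \, dt = -4 \left[\frac{t^{a+1}}{a+1}\right]_0^1 = - \frac{4}{a + 1}.$$

Integrating with respect to $a$ gives $I(a) = - \log{\left(\frac{16 \left(a + 1\right)^{4}}{625} \right)} + C$.

At $a = \frac{3}{2}$ the integrand is identically $0$, so $I(\frac{3}{2}) = 0$. The closed form gives $0$, hence $C = 0$.

Setting $a = 3$:
$$I = - \log{\left(\frac{4096}{625} \right)}.$$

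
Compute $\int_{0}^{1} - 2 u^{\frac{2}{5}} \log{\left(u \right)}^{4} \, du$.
$- \frac{150000}{16807}$

Begin with the known integral
$$J(a) = \int_{0}^{1} - 2 u^{a} \, du = - \frac{2}{a + 1}.$$

Differentiating under the integral sign brings down a factor of $\ln u$:
$$\frac{dJ}{da} = \int_{0}^{1} - 2 u^{a} \log{\left(u \right)} \, du = \frac{2}{\left(a + 1\right)^{2}}.$$

Repeating $4$ times in total — each differentiation brings down another $\ln u$ — gives
$$\frac{d^{4}J}{da^{4}} = \int_{0}^{1} - 2 u^{a} \log{\left(u \right)}^{4} \, du = - \frac{48}{\left(a + 1\right)^{5}},$$
and the integrand here is exactly the target integrand, so $I = - \frac{48}{\left(a + 1\right)^{5}}$.

Setting $a = \frac{2}{5}$:
$$I = - \frac{150000}{16807}.$$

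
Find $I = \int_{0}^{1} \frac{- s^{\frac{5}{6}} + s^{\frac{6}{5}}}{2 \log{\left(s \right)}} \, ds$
$- \frac{\log{\left(5 \right)}}{2} + \frac{\log{\left(6 \right)}}{2}$

Replace the exponent $\frac{5}{6}$ by a parameter $a$: let $I(a) = \int_{0}^{1} \frac{s^{\frac{6}{5}} - s^{a}}{2 \log{\left(s \right)}} \, ds$.

Since $\dfrac{\partial}{\partial a}\,s^{a} = s^{a} \ln s$, the $\ln s$ in the denominator cancels and
$$\frac{dI}{da} = \int_{0}^{1} - \frac{1}{2} s^{a} \, ds = - \frac{1}{2} \left[\frac{s^{a+1}}{a+1}\right]_0^1 = - \frac{1}{2 a + 2}.$$

Integrating with respect to $a$ gives $I(a) = - \frac{\log{\left(a + 1 \right)}}{2} - \frac{\log{\left(5 \right)}}{2} + \frac{\log{\left(11 \right)}}{2} + C$.

At $a = \frac{6}{5}$ the integrand is identically $0$, so $I(\frac{6}{5}) = 0$. The closed form gives $0$, hence $C = 0$.

Setting $a = \frac{5}{6}$:
$$I = - \frac{\log{\left(5 \right)}}{2} + \frac{\log{\left(6 \right)}}{2}.$$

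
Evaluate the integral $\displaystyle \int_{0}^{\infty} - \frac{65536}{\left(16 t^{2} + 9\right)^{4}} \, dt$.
$- \frac{2560 \pi}{2187}$

Begin with the known result
$$J(a) = \int_{0}^{\infty} - \frac{1}{a^{2} + t^{2}} \, dt = - \frac{\pi}{2 a}.$$

Differentiating under the integral sign with respect to $a$,
$$\frac{dJ}{da} = \int_{0}^{\infty} \frac{2 a}{\left(a^{2} + t^{2}\right)^{2}} \, dt = \frac{\pi}{2 a^{2}},$$
so $\int_{0}^{\infty} - \frac{1}{\left(a^{2} + t^{2}\right)^{2}} \, dt = - \frac{\pi}{4 a^{3}}$.

Repeating — each differentiation of $1/(t^2+a^2)^j$ produces $-2ja/(t^2+a^2)^{j+1}$ — and dividing through by $-2ja$ at each step yields, after $3$ differentiations in total,
$$\int_{0}^{\infty} - \frac{1}{\left(a^{2} + t^{2}\right)^{4}} \, dt = - \frac{5 \pi}{32 a^{7}}.$$

Setting $a = \frac{3}{4}$:
$$I = - \frac{2560 \pi}{2187}.$$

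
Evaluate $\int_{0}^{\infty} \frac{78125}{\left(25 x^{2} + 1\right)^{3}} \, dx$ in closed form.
$\frac{46875 \pi}{16}$

Begin with the known result
$$J(a) = \int_{0}^{\infty} \frac{5}{a^{2} + x^{2}} \, dx = \frac{5 \pi}{2 a}.$$

Differentiating under the integral sign with respect to $a$,
$$\frac{dJ}{da} = \int_{0}^{\infty} - \frac{10 a}{\left(a^{2} + x^{2}\right)^{2}} \, dx = - \frac{5 \pi}{2 a^{2}},$$
so $\int_{0}^{\infty} \frac{5}{\left(a^{2} + x^{2}\right)^{2}} \, dx = \frac{5 \pi}{4 a^{3}}$.

Repeating — each differentiation of $1/(x^2+a^2)^j$ produces $-2ja/(x^2+a^2)^{j+1}$ — and dividing through by $-2ja$ at each step yields, after $2$ differentiations in total,
$$\int_{0}^{\infty} \frac{5}{\left(a^{2} + x^{2}\right)^{3}} \, dx = \frac{15 \pi}{16 a^{5}}.$$

Setting $a = \frac{1}{5}$:
$$I = \frac{46875 \pi}{16}.$$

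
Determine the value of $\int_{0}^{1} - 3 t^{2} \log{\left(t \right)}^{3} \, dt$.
$\frac{2}{9}$

Start from the elementary integral
$$J(a) = \int_{0}^{1} - 3 t^{a} \, dt = - \frac{3}{a + 1}.$$

Differentiating under the integral sign brings down a factor of $\ln t$:
$$\frac{dJ}{da} = \int_{0}^{1} - 3 t^{a} \log{\left(t \right)} \, dt = \frac{3}{\left(a + 1\right)^{2}}.$$

Repeating $3$ times in total — each differentiation brings down another $\ln t$ — gives
$$\frac{d^{3}J}{da^{3}} = \int_{0}^{1} - 3 t^{a} \log{\left(t \right)}^{3} \, dt = \frac{18}{\left(a + 1\right)^{4}},$$
and the integrand here is exactly the target integrand, so $I = \frac{18}{\left(a + 1\right)^{4}}$.

Setting $a = 2$:
$$I = \frac{2}{9}.$$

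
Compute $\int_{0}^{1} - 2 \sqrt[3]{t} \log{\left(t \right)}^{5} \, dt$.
$\frac{10935}{256}$

Consider the simpler parametrised integral
$$J(a) = \int_{0}^{1} - 2 t^{a} \, dt = - \frac{2}{a + 1}.$$

Differentiating under the integral sign brings down a factor of $\ln t$:
$$\frac{dJ}{da} = \int_{0}^{1} - 2 t^{a} \log{\left(t \right)} \, dt = \frac{2}{\left(a + 1\right)^{2}}.$$

Repeating $5$ times in total — each differentiation brings down another $\ln t$ — gives
$$\frac{d^{5}J}{da^{5}} = \int_{0}^{1} - 2 t^{a} \log{\left(t \right)}^{5} \, dt = \frac{240}{\left(a + 1\right)^{6}},$$
and the integrand here is exactly the target integrand, so $I = \frac{240}{\left(a + 1\right)^{6}}$.

Setting $a = \frac{1}{3}$:
$$I = \frac{10935}{256}.$$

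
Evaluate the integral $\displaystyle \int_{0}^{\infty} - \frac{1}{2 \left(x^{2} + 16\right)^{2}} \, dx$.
$- \frac{\pi}{512}$

Begin with the known result
$$J(a) = \int_{0}^{\infty} - \frac{1}{2 \left(a^{2} + x^{2}\right)} \, dx = - \frac{\pi}{4 a}.$$

Differentiating under the integral sign with respect to $a$,
$$\frac{dJ}{da} = \int_{0}^{\infty} \frac{a}{\left(a^{2} + x^{2}\right)^{2}} \, dx = \frac{\pi}{4 a^{2}},$$
so $\int_{0}^{\infty} - \frac{1}{2 \left(a^{2} + x^{2}\right)^{2}} \, dx = - \frac{\pi}{8 a^{3}}$.

Setting $a = 4$:
$$I = - \frac{\pi}{512}.$$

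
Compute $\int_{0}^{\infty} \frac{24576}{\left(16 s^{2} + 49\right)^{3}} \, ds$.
$\frac{1152 \pi}{16807}$

Start from the standard arctangent integral
$$J(a) = \int_{0}^{\infty} \frac{6}{a^{2} + s^{2}} \, ds = \frac{3 \pi}{a}.$$

Differentiating under the integral sign with respect to $a$,
$$\frac{dJ}{da} = \int_{0}^{\infty} - \frac{12 a}{\left(a^{2} + s^{2}\right)^{2}} \, ds = - \frac{3 \pi}{a^{2}},$$
so $\int_{0}^{\infty} \frac{6}{\left(a^{2} + s^{2}\right)^{2}} \, ds = \frac{3 \pi}{2 a^{3}}$.

Repeating — each differentiation of $1/(s^2+a^2)^j$ produces $-2ja/(s^2+a^2)^{j+1}$ — and dividing through by $-2ja$ at each step yields, after $2$ differentiations in total,
$$\int_{0}^{\infty} \frac{6}{\left(a^{2} + s^{2}\right)^{3}} \, ds = \frac{9 \pi}{8 a^{5}}.$$

Setting $a = \frac{7}{4}$:
$$I = \frac{1152 \pi}{16807}.$$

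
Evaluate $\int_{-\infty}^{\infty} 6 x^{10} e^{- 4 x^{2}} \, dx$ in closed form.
$\frac{2835 \sqrt{\pi}}{32768}$

Start from the elementary integral
$$J(a) = \int_{-\infty}^{\infty} 6 e^{- a x^{2}} \, dx = \frac{6 \sqrt{\pi}}{\sqrt{a}}.$$

Differentiating under the integral sign brings down a factor of $(-x^2)$:
$$\frac{dJ}{da} = \int_{-\infty}^{\infty} - 6 x^{2} e^{- a x^{2}} \, dx = - \frac{3 \sqrt{\pi}}{a^{\frac{3}{2}}}.$$

Repeating $5$ times in total — each differentiation brings down another $(-x^2)$ — gives
$$\frac{d^{5}J}{da^{5}} = \int_{-\infty}^{\infty} - 6 x^{10} e^{- a x^{2}} \, dx = - \frac{2835 \sqrt{\pi}}{16 a^{\frac{11}{2}}},$$
and the integrand here is $(-1)^{5}$ times the target integrand, so $I = (-1)^{5}\,\frac{d^{5}J}{da^{5}} = \frac{2835 \sqrt{\pi}}{16 a^{\frac{11}{2}}}$.

Setting $a = 4$:
$$I = \frac{2835 \sqrt{\pi}}{32768}.$$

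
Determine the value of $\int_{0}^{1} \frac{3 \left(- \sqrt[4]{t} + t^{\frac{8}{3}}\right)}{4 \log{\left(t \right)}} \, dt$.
$\log{\left(\frac{2 \cdot 11^{\frac{3}{4}} \sqrt[4]{15} \sqrt{2}}{15} \right)}$

Replace the exponent $\frac{1}{4}$ by a parameter $a$: let $I(a) = \int_{0}^{1} \frac{3 \left(t^{\frac{8}{3}} - t^{a}\right)}{4 \log{\left(t \right)}} \, dt$.

Since $\dfrac{\partial}{\partial a}\,t^{a} = t^{a} \ln t$, the $\ln t$ in the denominator cancels and
$$\frac{dI}{da} = \int_{0}^{1} - \frac{3}{4} t^{a} \, dt = - \frac{3}{4} \left[\frac{t^{a+1}}{a+1}\right]_0^1 = - \frac{3}{4 a + 4}.$$

Integrating with respect to $a$ gives $I(a) = - \frac{3 \log{\left(a + 1 \right)}}{4} - \frac{3 \log{\left(3 \right)}}{4} + \frac{3 \log{\left(11 \right)}}{4} + C$.

At $a = \frac{8}{3}$ the integrand is identically $0$, so $I(\frac{8}{3}) = 0$. The closed form gives $0$, hence $C = 0$.

Setting $a = \frac{1}{4}$:
$$I = \log{\left(\frac{2 \cdot 11^{\frac{3}{4}} \sqrt[4]{15} \sqrt{2}}{15} \right)}.$$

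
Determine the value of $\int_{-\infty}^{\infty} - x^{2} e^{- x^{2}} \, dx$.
$- \frac{\sqrt{\pi}}{2}$

Consider the simpler parametrised integral
$$J(a) = \int_{-\infty}^{\infty} - e^{- a x^{2}} \, dx = - \frac{\sqrt{\pi}}{\sqrt{a}}.$$

Differentiating under the integral sign brings down a factor of $(-x^2)$:
$$\frac{dJ}{da} = \int_{-\infty}^{\infty} x^{2} e^{- a x^{2}} \, dx = \frac{\sqrt{\pi}}{2 a^{\frac{3}{2}}}.$$

The integral on the left is $-I$, so $I = - \frac{\sqrt{\pi}}{2 a^{\frac{3}{2}}}$.

Setting $a = 1$:
$$I = - \frac{\sqrt{\pi}}{2}.$$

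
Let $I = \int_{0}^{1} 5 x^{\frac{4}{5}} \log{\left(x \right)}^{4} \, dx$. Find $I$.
$\frac{125000}{19683}$

Start from the elementary integral
$$J(a) = \int_{0}^{1} 5 x^{a} \, dx = \frac{5}{a + 1}.$$

Differentiating under the integral sign brings down a factor of $\ln x$:
$$\frac{dJ}{da} = \int_{0}^{1} 5 x^{a} \log{\left(x \right)} \, dx = - \frac{5}{\left(a + 1\right)^{2}}.$$

Repeating $4$ times in total — each differentiation brings down another $\ln x$ — gives
$$\frac{d^{4}J}{da^{4}} = \int_{0}^{1} 5 x^{a} \log{\left(x \right)}^{4} \, dx = \frac{120}{\left(a + 1\right)^{5}},$$
and the integrand here is exactly the target integrand, so $I = \frac{120}{\left(a + 1\right)^{5}}$.

Setting $a = \frac{4}{5}$:
$$I = \frac{125000}{19683}.$$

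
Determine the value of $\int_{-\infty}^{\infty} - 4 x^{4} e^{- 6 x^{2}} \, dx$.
$- \frac{\sqrt{6} \sqrt{\pi}}{72}$

Start from the elementary integral
$$J(a) = \int_{-\infty}^{\infty} - 4 e^{- a x^{2}} \, dx = - \frac{4 \sqrt{\pi}}{\sqrt{a}}.$$

Differentiating under the integral sign brings down a factor of $(-x^2)$:
$$\frac{dJ}{da} = \int_{-\infty}^{\infty} 4 x^{2} e^{- a x^{2}} \, dx = \frac{2 \sqrt{\pi}}{a^{\frac{3}{2}}}.$$

Repeating twice in total — each differentiation brings down another $(-x^2)$ — gives
$$\frac{d^{2}J}{da^{2}} = \int_{-\infty}^{\infty} - 4 x^{4} e^{- a x^{2}} \, dx = - \frac{3 \sqrt{\pi}}{a^{\frac{5}{2}}},$$
and the integrand here is exactly the target integrand, so $I = - \frac{3 \sqrt{\pi}}{a^{\frac{5}{2}}}$.

Setting $a = 6$:
$$I = - \frac{\sqrt{6} \sqrt{\pi}}{72}.$$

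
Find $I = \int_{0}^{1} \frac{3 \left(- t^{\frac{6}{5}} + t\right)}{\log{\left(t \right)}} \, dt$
$\log{\left(\frac{1000}{1331} \right)}$

Introduce a parameter $a$ in the exponent: let $I(a) = \int_{0}^{1} \frac{3 \left(- t^{\frac{6}{5}} + t^{a}\right)}{\log{\left(t \right)}} \, dt$.

Since $\dfrac{\partial}{\partial a}\,t^{a} = t^{a} \ln t$, the $\ln t$ in the denominator cancels and
$$\frac{dI}{da} = \int_{0}^{1} 3 t^{a} \, dt = 3 \left[\frac{t^{a+1}}{a+1}\right]_0^1 = \frac{3}{a + 1}.$$

Integrating with respect to $a$ gives $I(a) = \log{\left(\frac{125 \left(a + 1\right)^{3}}{1331} \right)} + C$.

At $a = \frac{6}{5}$ the integrand is identically $0$, so $I(\frac{6}{5}) = 0$. The closed form gives $0$, hence $C = 0$.

Setting $a = 1$:
$$I = \log{\left(\frac{1000}{1331} \right)}.$$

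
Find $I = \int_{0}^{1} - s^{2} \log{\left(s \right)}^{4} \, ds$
$- \frac{8}{81}$

Consider the simpler parametrised integral
$$J(a) = \int_{0}^{1} - s^{a} \, ds = - \frac{1}{a + 1}.$$

Differentiating under the integral sign brings down a factor of $\ln s$:
$$\frac{dJ}{da} = \int_{0}^{1} - s^{a} \log{\left(s \right)} \, ds = \frac{1}{\left(a + 1\right)^{2}}.$$

Repeating $4$ times in total — each differentiation brings down another $\ln s$ — gives
$$\frac{d^{4}J}{da^{4}} = \int_{0}^{1} - s^{a} \log{\left(s \right)}^{4} \, ds = - \frac{24}{\left(a + 1\right)^{5}},$$
and the integrand here is exactly the target integrand, so $I = - \frac{24}{\left(a + 1\right)^{5}}$.

Setting $a = 2$:
$$I = - \frac{8}{81}.$$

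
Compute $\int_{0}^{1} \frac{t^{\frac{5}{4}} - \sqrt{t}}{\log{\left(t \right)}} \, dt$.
$\log{\left(\frac{3}{2} \right)}$

Consider the one-parameter family: let $I(a) = \int_{0}^{1} \frac{- \sqrt{t} + t^{a}}{\log{\left(t \right)}} \, dt$.

Since $\dfrac{\partial}{\partial a}\,t^{a} = t^{a} \ln t$, the $\ln t$ in the denominator cancels and
$$\frac{dI}{da} = \int_{0}^{1} t^{a} \, dt = \left[\frac{t^{a+1}}{a+1}\right]_0^1 = \frac{1}{a + 1}.$$

Integrating with respect to $a$ gives $I(a) = \log{\left(\frac{2 a}{3} + \frac{2}{3} \right)} + C$.

At $a = \frac{1}{2}$ the integrand is identically $0$, so $I(\frac{1}{2}) = 0$. The closed form gives $0$, hence $C = 0$.

Setting $a = \frac{5}{4}$:
$$I = \log{\left(\frac{3}{2} \right)}.$$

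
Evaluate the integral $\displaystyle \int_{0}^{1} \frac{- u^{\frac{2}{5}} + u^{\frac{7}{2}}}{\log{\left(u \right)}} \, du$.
$- \log{\left(14 \right)} + \log{\left(45 \right)}$

Introduce a parameter $a$ in the exponent: let $I(a) = \int_{0}^{1} \frac{u^{\frac{7}{2}} - u^{a}}{\log{\left(u \right)}} \, du$.

Since $\dfrac{\partial}{\partial a}\,u^{a} = u^{a} \ln u$, the $\ln u$ in the denominator cancels and
$$\frac{dI}{da} = \int_{0}^{1} -1 u^{a} \, du = -1 \left[\frac{u^{a+1}}{a+1}\right]_0^1 = - \frac{1}{a + 1}.$$

Integrating with respect to $a$ gives $I(a) = - \log{\left(\frac{2 a}{9} + \frac{2}{9} \right)} + C$.

At $a = \frac{7}{2}$ the integrand is identically $0$, so $I(\frac{7}{2}) = 0$. The closed form gives $0$, hence $C = 0$.

Setting $a = \frac{2}{5}$:
$$I = - \log{\left(14 \right)} + \log{\left(45 \right)}.$$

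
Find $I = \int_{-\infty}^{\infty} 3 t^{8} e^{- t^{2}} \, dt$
$\frac{315 \sqrt{\pi}}{16}$

Begin with the known integral
$$J(a) = \int_{-\infty}^{\infty} 3 e^{- a t^{2}} \, dt = \frac{3 \sqrt{\pi}}{\sqrt{a}}.$$

Differentiating under the integral sign brings down a factor of $(-t^2)$:
$$\frac{dJ}{da} = \int_{-\infty}^{\infty} - 3 t^{2} e^{- a t^{2}} \, dt = - \frac{3 \sqrt{\pi}}{2 a^{\frac{3}{2}}}.$$

Repeating $4$ times in total — each differentiation brings down another $(-t^2)$ — gives
$$\frac{d^{4}J}{da^{4}} = \int_{-\infty}^{\infty} 3 t^{8} e^{- a t^{2}} \, dt = \frac{315 \sqrt{\pi}}{16 a^{\frac{9}{2}}},$$
and the integrand here is exactly the target integrand, so $I = \frac{315 \sqrt{\pi}}{16 a^{\frac{9}{2}}}$.

Setting $a = 1$:
$$I = \frac{315 \sqrt{\pi}}{16}.$$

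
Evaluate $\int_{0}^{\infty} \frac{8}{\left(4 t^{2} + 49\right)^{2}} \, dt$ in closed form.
$\frac{\pi}{343}$

Recall the elementary integral
$$J(a) = \int_{0}^{\infty} \frac{1}{2 \left(a^{2} + t^{2}\right)} \, dt = \frac{\pi}{4 a}.$$

Differentiating under the integral sign with respect to $a$,
$$\frac{dJ}{da} = \int_{0}^{\infty} - \frac{a}{\left(a^{2} + t^{2}\right)^{2}} \, dt = - \frac{\pi}{4 a^{2}},$$
so $\int_{0}^{\infty} \frac{1}{2 \left(a^{2} + t^{2}\right)^{2}} \, dt = \frac{\pi}{8 a^{3}}$.

Setting $a = \frac{7}{2}$:
$$I = \frac{\pi}{343}.$$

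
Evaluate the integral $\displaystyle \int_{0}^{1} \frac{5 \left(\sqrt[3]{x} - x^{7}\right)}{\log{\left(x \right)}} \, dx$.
$- \log{\left(7776 \right)}$

Introduce a parameter $a$ in the exponent: let $I(a) = \int_{0}^{1} \frac{5 \left(- x^{7} + x^{a}\right)}{\log{\left(x \right)}} \, dx$.

Since $\dfrac{\partial}{\partial a}\,x^{a} = x^{a} \ln x$, the $\ln x$ in the denominator cancels and
$$\frac{dI}{da} = \int_{0}^{1} 5 x^{a} \, dx = 5 \left[\frac{x^{a+1}}{a+1}\right]_0^1 = \frac{5}{a + 1}.$$

Integrating with respect to $a$ gives $I(a) = \log{\left(\frac{\left(a + 1\right)^{5}}{32768} \right)} + C$.

At $a = 7$ the integrand is identically $0$, so $I(7) = 0$. The closed form gives $0$, hence $C = 0$.

Setting $a = \frac{1}{3}$:
$$I = - \log{\left(7776 \right)}.$$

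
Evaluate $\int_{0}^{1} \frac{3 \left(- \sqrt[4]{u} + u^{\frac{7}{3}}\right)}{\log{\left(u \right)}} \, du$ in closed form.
$- \log{\left(\frac{27}{512} \right)}$

Consider the one-parameter family: let $I(a) = \int_{0}^{1} \frac{3 \left(u^{\frac{7}{3}} - u^{a}\right)}{\log{\left(u \right)}} \, du$.

Since $\dfrac{\partial}{\partial a}\,u^{a} = u^{a} \ln u$, the $\ln u$ in the denominator cancels and
$$\frac{dI}{da} = \int_{0}^{1} -3 u^{a} \, du = -3 \left[\frac{u^{a+1}}{a+1}\right]_0^1 = - \frac{3}{a + 1}.$$

Integrating with respect to $a$ gives $I(a) = - \log{\left(\frac{27 \left(a + 1\right)^{3}}{1000} \right)} + C$.

At $a = \frac{7}{3}$ the integrand is identically $0$, so $I(\frac{7}{3}) = 0$. The closed form gives $0$, hence $C = 0$.

Setting $a = \frac{1}{4}$:
$$I = - \log{\left(\frac{27}{512} \right)}.$$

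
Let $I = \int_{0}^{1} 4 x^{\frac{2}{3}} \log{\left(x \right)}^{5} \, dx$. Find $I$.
$- \frac{69984}{3125}$

Begin with the known integral
$$J(a) = \int_{0}^{1} 4 x^{a} \, dx = \frac{4}{a + 1}.$$

Differentiating under the integral sign brings down a factor of $\ln x$:
$$\frac{dJ}{da} = \int_{0}^{1} 4 x^{a} \log{\left(x \right)} \, dx = - \frac{4}{\left(a + 1\right)^{2}}.$$

Repeating $5$ times in total — each differentiation brings down another $\ln x$ — gives
$$\frac{d^{5}J}{da^{5}} = \int_{0}^{1} 4 x^{a} \log{\left(x \right)}^{5} \, dx = - \frac{480}{\left(a + 1\right)^{6}},$$
and the integrand here is exactly the target integrand, so $I = - \frac{480}{\left(a + 1\right)^{6}}$.

Setting $a = \frac{2}{3}$:
$$I = - \frac{69984}{3125}.$$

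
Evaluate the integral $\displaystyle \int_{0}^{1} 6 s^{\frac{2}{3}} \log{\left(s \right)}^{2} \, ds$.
$\frac{324}{125}$

Begin with the known integral
$$J(a) = \int_{0}^{1} 6 s^{a} \, ds = \frac{6}{a + 1}.$$

Differentiating under the integral sign brings down a factor of $\ln s$:
$$\frac{dJ}{da} = \int_{0}^{1} 6 s^{a} \log{\left(s \right)} \, ds = - \frac{6}{\left(a + 1\right)^{2}}.$$

Repeating twice in total — each differentiation brings down another $\ln s$ — gives
$$\frac{d^{2}J}{da^{2}} = \int_{0}^{1} 6 s^{a} \log{\left(s \right)}^{2} \, ds = \frac{12}{\left(a + 1\right)^{3}},$$
and the integrand here is exactly the target integrand, so $I = \frac{12}{\left(a + 1\right)^{3}}$.

Setting $a = \frac{2}{3}$:
$$I = \frac{324}{125}.$$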